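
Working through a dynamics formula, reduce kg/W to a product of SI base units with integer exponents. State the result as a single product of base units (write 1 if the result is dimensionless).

W = kg·m²·s⁻³.
So W⁻¹ = kg⁻¹·m⁻²·s³.
Combining: W⁻¹·kg = (kg⁻¹·m⁻²·s³) · kg = m⁻²·s³.

m⁻²·s³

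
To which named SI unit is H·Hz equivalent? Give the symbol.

Ω

H = kg·m²·s⁻²·A⁻².
Hz = s⁻¹.
Combining: H·Hz = (kg·m²·s⁻²·A⁻²) · s⁻¹ = kg·m²·s⁻³·A⁻².
kg·m²·s⁻³·A⁻² is the base-SI form of the ohm.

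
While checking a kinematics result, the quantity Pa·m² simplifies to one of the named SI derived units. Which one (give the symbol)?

N

Pa = N/m² (pressure = force per area),
    = kg·m⁻¹·s⁻².
Combining: Pa·m² = (kg·m⁻¹·s⁻²) · m² = kg·m·s⁻².
kg·m·s⁻² is the base-SI form of the newton.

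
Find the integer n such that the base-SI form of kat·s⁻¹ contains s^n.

kat = s⁻¹·mol.
Combining: kat·s⁻¹ = (s⁻¹·mol) · s⁻¹ = s⁻²·mol.
The exponent of s is -2.

-2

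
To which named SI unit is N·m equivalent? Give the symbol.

J

N = kg·m·s⁻².
Combining: N·m = (kg·m·s⁻²) · m = kg·m²·s⁻².
kg·m²·s⁻² is the base-SI form of the joule.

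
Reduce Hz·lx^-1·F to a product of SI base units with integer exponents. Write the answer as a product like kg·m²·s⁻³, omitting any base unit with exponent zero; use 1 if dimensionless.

kg⁻¹·s³·A²·cd⁻¹

Hz = 1/s = s⁻¹ (frequency is cycles per second).
lx = lm/m² (illuminance = luminous flux per area),
    = m⁻²·cd.
So lx⁻¹ = m²·cd⁻¹.
F = C/V (capacitance = charge per voltage),
    = A·s/(kg·m²·s⁻³·A⁻¹) (substituting C and V),
    = kg⁻¹·m⁻²·s⁴·A².
Combining: Hz·lx⁻¹·F = s⁻¹ · (m²·cd⁻¹) · (kg⁻¹·m⁻²·s⁴·A²) = kg⁻¹·s³·A²·cd⁻¹.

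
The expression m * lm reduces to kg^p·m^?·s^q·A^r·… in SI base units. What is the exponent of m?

lm = cd·sr = cd (luminous flux; sr is dimensionless).
Combining: m·lm = m · cd = m·cd.
The exponent of m is 1.

1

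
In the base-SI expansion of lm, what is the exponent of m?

0

lm = cd.
The exponent of m is 0.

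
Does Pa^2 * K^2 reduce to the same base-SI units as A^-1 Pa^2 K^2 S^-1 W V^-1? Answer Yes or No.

Left side:
  Pa = N/m² (pressure = force per area),
      = kg·m⁻¹·s⁻².
  So Pa² = kg²·m⁻²·s⁻⁴.
  Combining: Pa²·K² = (kg²·m⁻²·s⁻⁴) · K² = kg²·m⁻²·s⁻⁴·K².
Right side:
  Pa = kg·m⁻¹·s⁻².
  So Pa² = kg²·m⁻²·s⁻⁴.
  S = kg⁻¹·m⁻²·s³·A².
  So S⁻¹ = kg·m²·s⁻³·A⁻².
  W = kg·m²·s⁻³.
  V = kg·m²·s⁻³·A⁻¹.
  So V⁻¹ = kg⁻¹·m⁻²·s³·A.
  Combining: A⁻¹·Pa²·K²·S⁻¹·W·V⁻¹ = A⁻¹ · (kg²·m⁻²·s⁻⁴) · K² · (kg·m²·s⁻³·A⁻²) · (kg·m²·s⁻³) · (kg⁻¹·m⁻²·s³·A) = kg³·s⁻⁷·A⁻²·K².
Left is kg²·m⁻²·s⁻⁴·K²; right is kg³·s⁻⁷·A⁻²·K² — different.

No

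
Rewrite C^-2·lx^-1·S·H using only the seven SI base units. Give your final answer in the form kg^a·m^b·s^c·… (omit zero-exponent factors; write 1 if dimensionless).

C = A·s = s·A (charge = current × time).
So C⁻² = s⁻²·A⁻².
lx = lm/m² (illuminance = luminous flux per area),
    = m⁻²·cd.
So lx⁻¹ = m²·cd⁻¹.
S = 1/Ω (conductance is reciprocal resistance),
    = kg⁻¹·m⁻²·s³·A².
H = Wb/A (inductance = flux per current),
    = kg·m²·s⁻²·A⁻².
Combining: C⁻²·lx⁻¹·S·H = (s⁻²·A⁻²) · (m²·cd⁻¹) · (kg⁻¹·m⁻²·s³·A²) · (kg·m²·s⁻²·A⁻²) = m²·s⁻¹·A⁻²·cd⁻¹.

m²·s⁻¹·A⁻²·cd⁻¹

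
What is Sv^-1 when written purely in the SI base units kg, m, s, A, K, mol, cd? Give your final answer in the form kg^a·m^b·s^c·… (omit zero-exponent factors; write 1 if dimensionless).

Sv = J/kg (equivalent dose = energy per mass),
    = m²·s⁻².
So Sv⁻¹ = m⁻²·s².

m⁻²·s²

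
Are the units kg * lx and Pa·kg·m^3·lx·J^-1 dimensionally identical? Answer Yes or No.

Left side:
  lx = lm/m² (illuminance = luminous flux per area),
      = m⁻²·cd.
  Combining: kg·lx = kg · (m⁻²·cd) = kg·m⁻²·cd.
Right side:
  Pa = N/m² (pressure = force per area),
      = kg·m⁻¹·s⁻².
  lx = lm/m² (illuminance = luminous flux per area),
      = m⁻²·cd.
  J = N·m (work = force × distance),
      = kg·m²·s⁻².
  So J⁻¹ = kg⁻¹·m⁻²·s².
  Combining: Pa·kg·m³·lx·J⁻¹ = (kg·m⁻¹·s⁻²) · kg · m³ · (m⁻²·cd) · (kg⁻¹·m⁻²·s²) = kg·m⁻²·cd.
Both reduce to kg·m⁻²·cd.

Yes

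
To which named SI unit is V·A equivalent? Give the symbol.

W

V = W/A (potential = power per current),
    = kg·m²·s⁻³·A⁻¹.
Combining: V·A = (kg·m²·s⁻³·A⁻¹) · A = kg·m²·s⁻³.
kg·m²·s⁻³ is the base-SI form of the watt.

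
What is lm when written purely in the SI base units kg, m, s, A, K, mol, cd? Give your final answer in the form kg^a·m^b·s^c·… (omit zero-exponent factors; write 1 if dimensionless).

cd

lm = cd·sr = cd (luminous flux; sr is dimensionless).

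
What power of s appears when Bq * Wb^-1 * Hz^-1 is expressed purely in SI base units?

Bq = s⁻¹.
Wb = kg·m²·s⁻²·A⁻¹.
So Wb⁻¹ = kg⁻¹·m⁻²·s²·A.
Hz = s⁻¹.
So Hz⁻¹ = s.
Combining: Bq·Wb⁻¹·Hz⁻¹ = s⁻¹ · (kg⁻¹·m⁻²·s²·A) · s = kg⁻¹·m⁻²·s²·A.
The exponent of s is 2.

2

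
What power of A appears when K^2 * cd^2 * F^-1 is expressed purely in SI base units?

-2

F = C/V (capacitance = charge per voltage),
    = A·s/(kg·m²·s⁻³·A⁻¹) (substituting C and V),
    = kg⁻¹·m⁻²·s⁴·A².
So F⁻¹ = kg·m²·s⁻⁴·A⁻².
Combining: K²·cd²·F⁻¹ = K² · cd² · (kg·m²·s⁻⁴·A⁻²) = kg·m²·s⁻⁴·A⁻²·K²·cd².
The exponent of A is -2.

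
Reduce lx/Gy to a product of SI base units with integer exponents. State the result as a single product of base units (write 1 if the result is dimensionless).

m⁻⁴·s²·cd

Gy = m²·s⁻².
So Gy⁻¹ = m⁻²·s².
lx = m⁻²·cd.
Combining: Gy⁻¹·lx = (m⁻²·s²) · (m⁻²·cd) = m⁻⁴·s²·cd.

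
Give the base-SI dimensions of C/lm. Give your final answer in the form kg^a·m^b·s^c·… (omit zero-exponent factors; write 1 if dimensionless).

C = s·A.
lm = cd.
So lm⁻¹ = cd⁻¹.
Combining: C·lm⁻¹ = (s·A) · cd⁻¹ = s·A·cd⁻¹.

s·A·cd⁻¹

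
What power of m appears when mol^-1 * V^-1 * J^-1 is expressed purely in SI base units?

-4

V = kg·m²·s⁻³·A⁻¹.
So V⁻¹ = kg⁻¹·m⁻²·s³·A.
J = kg·m²·s⁻².
So J⁻¹ = kg⁻¹·m⁻²·s².
Combining: mol⁻¹·V⁻¹·J⁻¹ = mol⁻¹ · (kg⁻¹·m⁻²·s³·A) · (kg⁻¹·m⁻²·s²) = kg⁻²·m⁻⁴·s⁵·A·mol⁻¹.
The exponent of m is -4.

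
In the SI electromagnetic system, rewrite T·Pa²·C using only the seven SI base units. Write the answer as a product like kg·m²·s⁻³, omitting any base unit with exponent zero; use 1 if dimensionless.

T = Wb/m² (flux density = flux per area),
    = kg·s⁻²·A⁻¹.
Pa = N/m² (pressure = force per area),
    = kg·m⁻¹·s⁻².
So Pa² = kg²·m⁻²·s⁻⁴.
C = A·s = s·A (charge = current × time).
Combining: T·Pa²·C = (kg·s⁻²·A⁻¹) · (kg²·m⁻²·s⁻⁴) · (s·A) = kg³·m⁻²·s⁻⁵.

kg³·m⁻²·s⁻⁵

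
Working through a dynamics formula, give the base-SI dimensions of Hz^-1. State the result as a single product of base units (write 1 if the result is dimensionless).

Hz = 1/s = s⁻¹ (frequency is cycles per second).
So Hz⁻¹ = s.

s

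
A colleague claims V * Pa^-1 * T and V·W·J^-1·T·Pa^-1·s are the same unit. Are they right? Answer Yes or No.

Left side:
  V = kg·m²·s⁻³·A⁻¹.
  Pa = kg·m⁻¹·s⁻².
  So Pa⁻¹ = kg⁻¹·m·s².
  T = kg·s⁻²·A⁻¹.
  Combining: V·Pa⁻¹·T = (kg·m²·s⁻³·A⁻¹) · (kg⁻¹·m·s²) · (kg·s⁻²·A⁻¹) = kg·m³·s⁻³·A⁻².
Right side:
  V = kg·m²·s⁻³·A⁻¹.
  W = kg·m²·s⁻³.
  J = kg·m²·s⁻².
  So J⁻¹ = kg⁻¹·m⁻²·s².
  T = kg·s⁻²·A⁻¹.
  Pa = kg·m⁻¹·s⁻².
  So Pa⁻¹ = kg⁻¹·m·s².
  Combining: V·W·J⁻¹·T·Pa⁻¹·s = (kg·m²·s⁻³·A⁻¹) · (kg·m²·s⁻³) · (kg⁻¹·m⁻²·s²) · (kg·s⁻²·A⁻¹) · (kg⁻¹·m·s²) · s = kg·m³·s⁻³·A⁻².
Both reduce to kg·m³·s⁻³·A⁻².

Yes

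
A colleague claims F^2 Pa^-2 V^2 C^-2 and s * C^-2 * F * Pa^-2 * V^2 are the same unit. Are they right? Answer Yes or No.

Left side:
  F = kg⁻¹·m⁻²·s⁴·A².
  So F² = kg⁻²·m⁻⁴·s⁸·A⁴.
  Pa = kg·m⁻¹·s⁻².
  So Pa⁻² = kg⁻²·m²·s⁴.
  V = kg·m²·s⁻³·A⁻¹.
  So V² = kg²·m⁴·s⁻⁶·A⁻².
  C = s·A.
  So C⁻² = s⁻²·A⁻².
  Combining: F²·Pa⁻²·V²·C⁻² = (kg⁻²·m⁻⁴·s⁸·A⁴) · (kg⁻²·m²·s⁴) · (kg²·m⁴·s⁻⁶·A⁻²) · (s⁻²·A⁻²) = kg⁻²·m²·s⁴.
Right side:
  C = A·s = s·A (charge = current × time).
  So C⁻² = s⁻²·A⁻².
  F = C/V (capacitance = charge per voltage),
      = A·s/(kg·m²·s⁻³·A⁻¹) (substituting C and V),
      = kg⁻¹·m⁻²·s⁴·A².
  Pa = N/m² (pressure = force per area),
      = kg·m⁻¹·s⁻².
  So Pa⁻² = kg⁻²·m²·s⁴.
  V = W/A (potential = power per current),
      = kg·m²·s⁻³·A⁻¹.
  So V² = kg²·m⁴·s⁻⁶·A⁻².
  Combining: s·C⁻²·F·Pa⁻²·V² = s · (s⁻²·A⁻²) · (kg⁻¹·m⁻²·s⁴·A²) · (kg⁻²·m²·s⁴) · (kg²·m⁴·s⁻⁶·A⁻²) = kg⁻¹·m⁴·s·A⁻².
Left is kg⁻²·m²·s⁴; right is kg⁻¹·m⁴·s·A⁻² — different.

No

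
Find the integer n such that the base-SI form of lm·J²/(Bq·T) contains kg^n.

1

Bq = s⁻¹.
So Bq⁻¹ = s.
lm = cd.
T = kg·s⁻²·A⁻¹.
So T⁻¹ = kg⁻¹·s²·A.
J = kg·m²·s⁻².
So J² = kg²·m⁴·s⁻⁴.
Combining: Bq⁻¹·lm·T⁻¹·J² = s · cd · (kg⁻¹·s²·A) · (kg²·m⁴·s⁻⁴) = kg·m⁴·s⁻¹·A·cd.
The exponent of kg is 1.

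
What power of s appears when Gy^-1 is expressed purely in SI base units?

Gy = J/kg (absorbed dose = energy per mass),
    = m²·s⁻².
So Gy⁻¹ = m⁻²·s².
The exponent of s is 2.

2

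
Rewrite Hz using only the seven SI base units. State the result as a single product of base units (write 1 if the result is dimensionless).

Hz = 1/s = s⁻¹ (frequency is cycles per second).

s⁻¹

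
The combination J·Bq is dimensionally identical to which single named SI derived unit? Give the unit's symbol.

W

J = N·m (work = force × distance),
    = kg·m²·s⁻².
Bq = 1/s = s⁻¹ (activity is decays per second).
Combining: J·Bq = (kg·m²·s⁻²) · s⁻¹ = kg·m²·s⁻³.
kg·m²·s⁻³ is the base-SI form of the watt.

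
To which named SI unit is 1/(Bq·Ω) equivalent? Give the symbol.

F

Bq = 1/s = s⁻¹ (activity is decays per second).
So Bq⁻¹ = s.
Ω = V/A (resistance = voltage per current),
    = kg·m²·s⁻³·A⁻².
So Ω⁻¹ = kg⁻¹·m⁻²·s³·A².
Combining: Bq⁻¹·Ω⁻¹ = s · (kg⁻¹·m⁻²·s³·A²) = kg⁻¹·m⁻²·s⁴·A².
kg⁻¹·m⁻²·s⁴·A² is the base-SI form of the farad.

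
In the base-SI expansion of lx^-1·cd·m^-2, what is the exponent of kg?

0

lx = m⁻²·cd.
So lx⁻¹ = m²·cd⁻¹.
Combining: lx⁻¹·cd·m⁻² = (m²·cd⁻¹) · cd · m⁻² = 1.
The exponent of kg is 0.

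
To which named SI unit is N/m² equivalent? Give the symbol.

Pa

N = kg·m/s² = kg·m·s⁻² (force = mass × acceleration).
Combining: m⁻²·N = m⁻² · (kg·m·s⁻²) = kg·m⁻¹·s⁻².
kg·m⁻¹·s⁻² is the base-SI form of the pascal.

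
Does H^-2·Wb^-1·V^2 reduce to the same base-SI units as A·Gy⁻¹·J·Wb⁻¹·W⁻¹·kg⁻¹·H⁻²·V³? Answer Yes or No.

Yes

Left side:
  H = Wb/A (inductance = flux per current),
      = kg·m²·s⁻²·A⁻².
  So H⁻² = kg⁻²·m⁻⁴·s⁴·A⁴.
  Wb = V·s (flux: a volt is a weber per second),
      = kg·m²·s⁻²·A⁻¹.
  So Wb⁻¹ = kg⁻¹·m⁻²·s²·A.
  V = W/A (potential = power per current),
      = kg·m²·s⁻³·A⁻¹.
  So V² = kg²·m⁴·s⁻⁶·A⁻².
  Combining: H⁻²·Wb⁻¹·V² = (kg⁻²·m⁻⁴·s⁴·A⁴) · (kg⁻¹·m⁻²·s²·A) · (kg²·m⁴·s⁻⁶·A⁻²) = kg⁻¹·m⁻²·A³.
Right side:
  Gy = J/kg (absorbed dose = energy per mass),
      = m²·s⁻².
  So Gy⁻¹ = m⁻²·s².
  J = N·m (work = force × distance),
      = kg·m²·s⁻².
  Wb = V·s (flux: a volt is a weber per second),
      = kg·m²·s⁻²·A⁻¹.
  So Wb⁻¹ = kg⁻¹·m⁻²·s²·A.
  W = J/s (power = energy per time),
      = kg·m²·s⁻³.
  So W⁻¹ = kg⁻¹·m⁻²·s³.
  H = Wb/A (inductance = flux per current),
      = kg·m²·s⁻²·A⁻².
  So H⁻² = kg⁻²·m⁻⁴·s⁴·A⁴.
  V = W/A (potential = power per current),
      = kg·m²·s⁻³·A⁻¹.
  So V³ = kg³·m⁶·s⁻⁹·A⁻³.
  Combining: A·Gy⁻¹·J·Wb⁻¹·W⁻¹·kg⁻¹·H⁻²·V³ = A · (m⁻²·s²) · (kg·m²·s⁻²) · (kg⁻¹·m⁻²·s²·A) · (kg⁻¹·m⁻²·s³) · kg⁻¹ · (kg⁻²·m⁻⁴·s⁴·A⁴) · (kg³·m⁶·s⁻⁹·A⁻³) = kg⁻¹·m⁻²·A³.
Both reduce to kg⁻¹·m⁻²·A³.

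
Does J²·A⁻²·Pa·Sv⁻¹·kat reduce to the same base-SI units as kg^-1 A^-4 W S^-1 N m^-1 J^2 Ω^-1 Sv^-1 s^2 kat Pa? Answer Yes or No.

No

Left side:
  J = N·m (work = force × distance),
      = kg·m²·s⁻².
  So J² = kg²·m⁴·s⁻⁴.
  Pa = N/m² (pressure = force per area),
      = kg·m⁻¹·s⁻².
  Sv = J/kg (equivalent dose = energy per mass),
      = m²·s⁻².
  So Sv⁻¹ = m⁻²·s².
  kat = mol/s = s⁻¹·mol (catalytic activity).
  Combining: J²·A⁻²·Pa·Sv⁻¹·kat = (kg²·m⁴·s⁻⁴) · A⁻² · (kg·m⁻¹·s⁻²) · (m⁻²·s²) · (s⁻¹·mol) = kg³·m·s⁻⁵·A⁻²·mol.
Right side:
  W = kg·m²·s⁻³.
  S = kg⁻¹·m⁻²·s³·A².
  So S⁻¹ = kg·m²·s⁻³·A⁻².
  N = kg·m·s⁻².
  J = kg·m²·s⁻².
  So J² = kg²·m⁴·s⁻⁴.
  Ω = kg·m²·s⁻³·A⁻².
  So Ω⁻¹ = kg⁻¹·m⁻²·s³·A².
  Sv = m²·s⁻².
  So Sv⁻¹ = m⁻²·s².
  kat = s⁻¹·mol.
  Pa = kg·m⁻¹·s⁻².
  Combining: kg⁻¹·A⁻⁴·W·S⁻¹·N·m⁻¹·J²·Ω⁻¹·Sv⁻¹·s²·kat·Pa = kg⁻¹ · A⁻⁴ · (kg·m²·s⁻³) · (kg·m²·s⁻³·A⁻²) · (kg·m·s⁻²) · m⁻¹ · (kg²·m⁴·s⁻⁴) · (kg⁻¹·m⁻²·s³·A²) · (m⁻²·s²) · s² · (s⁻¹·mol) · (kg·m⁻¹·s⁻²) = kg⁴·m³·s⁻⁸·A⁻⁴·mol.
Left is kg³·m·s⁻⁵·A⁻²·mol; right is kg⁴·m³·s⁻⁸·A⁻⁴·mol — different.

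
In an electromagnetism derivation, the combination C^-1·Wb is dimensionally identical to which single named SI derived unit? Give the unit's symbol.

Ω

C = A·s = s·A (charge = current × time).
So C⁻¹ = s⁻¹·A⁻¹.
Wb = V·s (flux: a volt is a weber per second),
    = kg·m²·s⁻²·A⁻¹.
Combining: C⁻¹·Wb = (s⁻¹·A⁻¹) · (kg·m²·s⁻²·A⁻¹) = kg·m²·s⁻³·A⁻².
kg·m²·s⁻³·A⁻² is the base-SI form of the ohm.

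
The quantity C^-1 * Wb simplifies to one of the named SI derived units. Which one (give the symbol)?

C = s·A.
So C⁻¹ = s⁻¹·A⁻¹.
Wb = kg·m²·s⁻²·A⁻¹.
Combining: C⁻¹·Wb = (s⁻¹·A⁻¹) · (kg·m²·s⁻²·A⁻¹) = kg·m²·s⁻³·A⁻².
kg·m²·s⁻³·A⁻² is the base-SI form of the ohm.

Ω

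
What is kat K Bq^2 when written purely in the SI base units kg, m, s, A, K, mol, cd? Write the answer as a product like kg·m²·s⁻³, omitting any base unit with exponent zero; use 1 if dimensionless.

kat = s⁻¹·mol.
Bq = s⁻¹.
So Bq² = s⁻².
Combining: kat·K·Bq² = (s⁻¹·mol) · K · s⁻² = s⁻³·K·mol.

s⁻³·K·mol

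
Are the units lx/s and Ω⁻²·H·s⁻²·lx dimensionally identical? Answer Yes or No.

Left side:
  lx = lm/m² (illuminance = luminous flux per area),
      = m⁻²·cd.
  Combining: lx·s⁻¹ = (m⁻²·cd) · s⁻¹ = m⁻²·s⁻¹·cd.
Right side:
  Ω = kg·m²·s⁻³·A⁻².
  So Ω⁻² = kg⁻²·m⁻⁴·s⁶·A⁴.
  H = kg·m²·s⁻²·A⁻².
  lx = m⁻²·cd.
  Combining: Ω⁻²·H·s⁻²·lx = (kg⁻²·m⁻⁴·s⁶·A⁴) · (kg·m²·s⁻²·A⁻²) · s⁻² · (m⁻²·cd) = kg⁻¹·m⁻⁴·s²·A²·cd.
Left is m⁻²·s⁻¹·cd; right is kg⁻¹·m⁻⁴·s²·A²·cd — different.

No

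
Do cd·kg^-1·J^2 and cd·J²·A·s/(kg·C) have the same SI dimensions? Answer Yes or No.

Left side:
  J = N·m (work = force × distance),
      = kg·m²·s⁻².
  So J² = kg²·m⁴·s⁻⁴.
  Combining: cd·kg⁻¹·J² = cd · kg⁻¹ · (kg²·m⁴·s⁻⁴) = kg·m⁴·s⁻⁴·cd.
Right side:
  J = N·m (work = force × distance),
      = kg·m²·s⁻².
  So J² = kg²·m⁴·s⁻⁴.
  C = A·s = s·A (charge = current × time).
  So C⁻¹ = s⁻¹·A⁻¹.
  Combining: cd·J²·A·kg⁻¹·C⁻¹·s = cd · (kg²·m⁴·s⁻⁴) · A · kg⁻¹ · (s⁻¹·A⁻¹) · s = kg·m⁴·s⁻⁴·cd.
Both reduce to kg·m⁴·s⁻⁴·cd.

Yes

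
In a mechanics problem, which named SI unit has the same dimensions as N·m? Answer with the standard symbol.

N = kg·m/s² = kg·m·s⁻² (force = mass × acceleration).
Combining: N·m = (kg·m·s⁻²) · m = kg·m²·s⁻².
kg·m²·s⁻² is the base-SI form of the joule.

J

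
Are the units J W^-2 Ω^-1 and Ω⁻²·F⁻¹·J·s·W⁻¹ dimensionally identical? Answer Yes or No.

Left side:
  J = kg·m²·s⁻².
  W = kg·m²·s⁻³.
  So W⁻² = kg⁻²·m⁻⁴·s⁶.
  Ω = kg·m²·s⁻³·A⁻².
  So Ω⁻¹ = kg⁻¹·m⁻²·s³·A².
  Combining: J·W⁻²·Ω⁻¹ = (kg·m²·s⁻²) · (kg⁻²·m⁻⁴·s⁶) · (kg⁻¹·m⁻²·s³·A²) = kg⁻²·m⁻⁴·s⁷·A².
Right side:
  Ω = V/A (resistance = voltage per current),
      = kg·m²·s⁻³·A⁻².
  So Ω⁻² = kg⁻²·m⁻⁴·s⁶·A⁴.
  F = C/V (capacitance = charge per voltage),
      = A·s/(kg·m²·s⁻³·A⁻¹) (substituting C and V),
      = kg⁻¹·m⁻²·s⁴·A².
  So F⁻¹ = kg·m²·s⁻⁴·A⁻².
  J = N·m (work = force × distance),
      = kg·m²·s⁻².
  W = J/s (power = energy per time),
      = kg·m²·s⁻³.
  So W⁻¹ = kg⁻¹·m⁻²·s³.
  Combining: Ω⁻²·F⁻¹·J·s·W⁻¹ = (kg⁻²·m⁻⁴·s⁶·A⁴) · (kg·m²·s⁻⁴·A⁻²) · (kg·m²·s⁻²) · s · (kg⁻¹·m⁻²·s³) = kg⁻¹·m⁻²·s⁴·A².
Left is kg⁻²·m⁻⁴·s⁷·A²; right is kg⁻¹·m⁻²·s⁴·A² — different.

No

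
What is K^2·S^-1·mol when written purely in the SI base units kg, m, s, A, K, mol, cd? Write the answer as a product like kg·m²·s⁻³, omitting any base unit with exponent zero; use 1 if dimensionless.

S = 1/Ω (conductance is reciprocal resistance),
    = kg⁻¹·m⁻²·s³·A².
So S⁻¹ = kg·m²·s⁻³·A⁻².
Combining: K²·S⁻¹·mol = K² · (kg·m²·s⁻³·A⁻²) · mol = kg·m²·s⁻³·A⁻²·K²·mol.

kg·m²·s⁻³·A⁻²·K²·mol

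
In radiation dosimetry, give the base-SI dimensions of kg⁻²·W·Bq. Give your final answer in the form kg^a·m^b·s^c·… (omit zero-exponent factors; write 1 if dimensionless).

kg⁻¹·m²·s⁻⁴

W = J/s (power = energy per time),
    = kg·m²·s⁻³.
Bq = 1/s = s⁻¹ (activity is decays per second).
Combining: kg⁻²·W·Bq = kg⁻² · (kg·m²·s⁻³) · s⁻¹ = kg⁻¹·m²·s⁻⁴.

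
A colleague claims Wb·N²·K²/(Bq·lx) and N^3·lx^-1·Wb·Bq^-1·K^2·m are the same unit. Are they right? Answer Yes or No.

No

Left side:
  Wb = V·s (flux: a volt is a weber per second),
      = kg·m²·s⁻²·A⁻¹.
  N = kg·m/s² = kg·m·s⁻² (force = mass × acceleration).
  So N² = kg²·m²·s⁻⁴.
  Bq = 1/s = s⁻¹ (activity is decays per second).
  So Bq⁻¹ = s.
  lx = lm/m² (illuminance = luminous flux per area),
      = m⁻²·cd.
  So lx⁻¹ = m²·cd⁻¹.
  Combining: Wb·N²·Bq⁻¹·lx⁻¹·K² = (kg·m²·s⁻²·A⁻¹) · (kg²·m²·s⁻⁴) · s · (m²·cd⁻¹) · K² = kg³·m⁶·s⁻⁵·A⁻¹·K²·cd⁻¹.
Right side:
  N = kg·m·s⁻².
  So N³ = kg³·m³·s⁻⁶.
  lx = m⁻²·cd.
  So lx⁻¹ = m²·cd⁻¹.
  Wb = kg·m²·s⁻²·A⁻¹.
  Bq = s⁻¹.
  So Bq⁻¹ = s.
  Combining: N³·lx⁻¹·Wb·Bq⁻¹·K²·m = (kg³·m³·s⁻⁶) · (m²·cd⁻¹) · (kg·m²·s⁻²·A⁻¹) · s · K² · m = kg⁴·m⁸·s⁻⁷·A⁻¹·K²·cd⁻¹.
Left is kg³·m⁶·s⁻⁵·A⁻¹·K²·cd⁻¹; right is kg⁴·m⁸·s⁻⁷·A⁻¹·K²·cd⁻¹ — different.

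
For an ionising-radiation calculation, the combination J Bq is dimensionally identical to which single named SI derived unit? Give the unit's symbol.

J = kg·m²·s⁻².
Bq = s⁻¹.
Combining: J·Bq = (kg·m²·s⁻²) · s⁻¹ = kg·m²·s⁻³.
kg·m²·s⁻³ is the base-SI form of the watt.

W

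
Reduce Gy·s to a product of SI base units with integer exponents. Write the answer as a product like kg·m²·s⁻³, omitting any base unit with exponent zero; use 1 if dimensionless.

Gy = J/kg (absorbed dose = energy per mass),
    = m²·s⁻².
Combining: Gy·s = (m²·s⁻²) · s = m²·s⁻¹.

m²·s⁻¹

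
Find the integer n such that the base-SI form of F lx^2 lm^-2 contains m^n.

F = C/V (capacitance = charge per voltage),
    = A·s/(kg·m²·s⁻³·A⁻¹) (substituting C and V),
    = kg⁻¹·m⁻²·s⁴·A².
lx = lm/m² (illuminance = luminous flux per area),
    = m⁻²·cd.
So lx² = m⁻⁴·cd².
lm = cd·sr = cd (luminous flux; sr is dimensionless).
So lm⁻² = cd⁻².
Combining: F·lx²·lm⁻² = (kg⁻¹·m⁻²·s⁴·A²) · (m⁻⁴·cd²) · cd⁻² = kg⁻¹·m⁻⁶·s⁴·A².
The exponent of m is -6.

-6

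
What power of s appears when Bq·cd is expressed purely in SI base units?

-1

Bq = s⁻¹.
Combining: Bq·cd = s⁻¹ · cd = s⁻¹·cd.
The exponent of s is -1.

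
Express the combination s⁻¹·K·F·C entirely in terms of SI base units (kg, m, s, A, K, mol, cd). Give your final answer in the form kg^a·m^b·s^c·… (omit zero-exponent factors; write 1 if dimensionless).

F = kg⁻¹·m⁻²·s⁴·A².
C = s·A.
Combining: s⁻¹·K·F·C = s⁻¹ · K · (kg⁻¹·m⁻²·s⁴·A²) · (s·A) = kg⁻¹·m⁻²·s⁴·A³·K.

kg⁻¹·m⁻²·s⁴·A³·K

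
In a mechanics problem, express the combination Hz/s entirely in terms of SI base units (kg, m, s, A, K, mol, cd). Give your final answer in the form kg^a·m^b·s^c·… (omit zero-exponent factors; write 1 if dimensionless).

s⁻²

Hz = s⁻¹.
Combining: s⁻¹·Hz = s⁻¹ · s⁻¹ = s⁻².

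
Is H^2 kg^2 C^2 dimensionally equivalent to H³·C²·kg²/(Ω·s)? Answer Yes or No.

Left side:
  H = kg·m²·s⁻²·A⁻².
  So H² = kg²·m⁴·s⁻⁴·A⁻⁴.
  C = s·A.
  So C² = s²·A².
  Combining: H²·kg²·C² = (kg²·m⁴·s⁻⁴·A⁻⁴) · kg² · (s²·A²) = kg⁴·m⁴·s⁻²·A⁻².
Right side:
  H = kg·m²·s⁻²·A⁻².
  So H³ = kg³·m⁶·s⁻⁶·A⁻⁶.
  Ω = kg·m²·s⁻³·A⁻².
  So Ω⁻¹ = kg⁻¹·m⁻²·s³·A².
  C = s·A.
  So C² = s²·A².
  Combining: H³·Ω⁻¹·s⁻¹·C²·kg² = (kg³·m⁶·s⁻⁶·A⁻⁶) · (kg⁻¹·m⁻²·s³·A²) · s⁻¹ · (s²·A²) · kg² = kg⁴·m⁴·s⁻²·A⁻².
Both reduce to kg⁴·m⁴·s⁻²·A⁻².

Yes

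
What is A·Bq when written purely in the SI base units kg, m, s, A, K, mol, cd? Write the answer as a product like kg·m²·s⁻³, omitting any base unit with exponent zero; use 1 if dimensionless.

Bq = 1/s = s⁻¹ (activity is decays per second).
Combining: A·Bq = A · s⁻¹ = s⁻¹·A.

s⁻¹·A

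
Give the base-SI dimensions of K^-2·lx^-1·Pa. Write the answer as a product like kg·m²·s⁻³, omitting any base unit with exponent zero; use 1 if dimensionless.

kg·m·s⁻²·K⁻²·cd⁻¹

lx = lm/m² (illuminance = luminous flux per area),
    = m⁻²·cd.
So lx⁻¹ = m²·cd⁻¹.
Pa = N/m² (pressure = force per area),
    = kg·m⁻¹·s⁻².
Combining: K⁻²·lx⁻¹·Pa = K⁻² · (m²·cd⁻¹) · (kg·m⁻¹·s⁻²) = kg·m·s⁻²·K⁻²·cd⁻¹.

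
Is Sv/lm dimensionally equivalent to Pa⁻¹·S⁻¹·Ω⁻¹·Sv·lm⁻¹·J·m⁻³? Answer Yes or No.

Yes

Left side:
  lm = cd.
  So lm⁻¹ = cd⁻¹.
  Sv = m²·s⁻².
  Combining: lm⁻¹·Sv = cd⁻¹ · (m²·s⁻²) = m²·s⁻²·cd⁻¹.
Right side:
  Pa = N/m² (pressure = force per area),
      = kg·m⁻¹·s⁻².
  So Pa⁻¹ = kg⁻¹·m·s².
  S = 1/Ω (conductance is reciprocal resistance),
      = kg⁻¹·m⁻²·s³·A².
  So S⁻¹ = kg·m²·s⁻³·A⁻².
  Ω = V/A (resistance = voltage per current),
      = kg·m²·s⁻³·A⁻².
  So Ω⁻¹ = kg⁻¹·m⁻²·s³·A².
  Sv = J/kg (equivalent dose = energy per mass),
      = m²·s⁻².
  lm = cd·sr = cd (luminous flux; sr is dimensionless).
  So lm⁻¹ = cd⁻¹.
  J = N·m (work = force × distance),
      = kg·m²·s⁻².
  Combining: Pa⁻¹·S⁻¹·Ω⁻¹·Sv·lm⁻¹·J·m⁻³ = (kg⁻¹·m·s²) · (kg·m²·s⁻³·A⁻²) · (kg⁻¹·m⁻²·s³·A²) · (m²·s⁻²) · cd⁻¹ · (kg·m²·s⁻²) · m⁻³ = m²·s⁻²·cd⁻¹.
Both reduce to m²·s⁻²·cd⁻¹.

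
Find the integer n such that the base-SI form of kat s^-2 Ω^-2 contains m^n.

-4

kat = mol/s = s⁻¹·mol (catalytic activity).
Ω = V/A (resistance = voltage per current),
    = kg·m²·s⁻³·A⁻².
So Ω⁻² = kg⁻²·m⁻⁴·s⁶·A⁴.
Combining: kat·s⁻²·Ω⁻² = (s⁻¹·mol) · s⁻² · (kg⁻²·m⁻⁴·s⁶·A⁴) = kg⁻²·m⁻⁴·s³·A⁴·mol.
The exponent of m is -4.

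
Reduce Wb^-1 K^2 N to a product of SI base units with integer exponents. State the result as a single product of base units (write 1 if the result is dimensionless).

Wb = V·s (flux: a volt is a weber per second),
    = kg·m²·s⁻²·A⁻¹.
So Wb⁻¹ = kg⁻¹·m⁻²·s²·A.
N = kg·m/s² = kg·m·s⁻² (force = mass × acceleration).
Combining: Wb⁻¹·K²·N = (kg⁻¹·m⁻²·s²·A) · K² · (kg·m·s⁻²) = m⁻¹·A·K².

m⁻¹·A·K²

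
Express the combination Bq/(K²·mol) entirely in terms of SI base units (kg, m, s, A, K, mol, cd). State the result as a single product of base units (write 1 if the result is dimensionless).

Bq = 1/s = s⁻¹ (activity is decays per second).
Combining: Bq·K⁻²·mol⁻¹ = s⁻¹ · K⁻² · mol⁻¹ = s⁻¹·K⁻²·mol⁻¹.

s⁻¹·K⁻²·mol⁻¹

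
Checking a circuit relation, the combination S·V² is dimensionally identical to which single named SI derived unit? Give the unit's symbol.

S = 1/Ω (conductance is reciprocal resistance),
    = kg⁻¹·m⁻²·s³·A².
V = W/A (potential = power per current),
    = kg·m²·s⁻³·A⁻¹.
So V² = kg²·m⁴·s⁻⁶·A⁻².
Combining: S·V² = (kg⁻¹·m⁻²·s³·A²) · (kg²·m⁴·s⁻⁶·A⁻²) = kg·m²·s⁻³.
kg·m²·s⁻³ is the base-SI form of the watt.

W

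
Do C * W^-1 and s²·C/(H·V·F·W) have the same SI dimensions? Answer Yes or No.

No

Left side:
  C = A·s = s·A (charge = current × time).
  W = J/s (power = energy per time),
      = kg·m²·s⁻³.
  So W⁻¹ = kg⁻¹·m⁻²·s³.
  Combining: C·W⁻¹ = (s·A) · (kg⁻¹·m⁻²·s³) = kg⁻¹·m⁻²·s⁴·A.
Right side:
  H = Wb/A (inductance = flux per current),
      = kg·m²·s⁻²·A⁻².
  So H⁻¹ = kg⁻¹·m⁻²·s²·A².
  V = W/A (potential = power per current),
      = kg·m²·s⁻³·A⁻¹.
  So V⁻¹ = kg⁻¹·m⁻²·s³·A.
  F = C/V (capacitance = charge per voltage),
      = A·s/(kg·m²·s⁻³·A⁻¹) (substituting C and V),
      = kg⁻¹·m⁻²·s⁴·A².
  So F⁻¹ = kg·m²·s⁻⁴·A⁻².
  W = J/s (power = energy per time),
      = kg·m²·s⁻³.
  So W⁻¹ = kg⁻¹·m⁻²·s³.
  C = A·s = s·A (charge = current × time).
  Combining: H⁻¹·V⁻¹·F⁻¹·s²·W⁻¹·C = (kg⁻¹·m⁻²·s²·A²) · (kg⁻¹·m⁻²·s³·A) · (kg·m²·s⁻⁴·A⁻²) · s² · (kg⁻¹·m⁻²·s³) · (s·A) = kg⁻²·m⁻⁴·s⁷·A².
Left is kg⁻¹·m⁻²·s⁴·A; right is kg⁻²·m⁻⁴·s⁷·A² — different.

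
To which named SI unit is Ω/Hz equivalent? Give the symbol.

Hz = s⁻¹.
So Hz⁻¹ = s.
Ω = kg·m²·s⁻³·A⁻².
Combining: Hz⁻¹·Ω = s · (kg·m²·s⁻³·A⁻²) = kg·m²·s⁻²·A⁻².
kg·m²·s⁻²·A⁻² is the base-SI form of the henry.

H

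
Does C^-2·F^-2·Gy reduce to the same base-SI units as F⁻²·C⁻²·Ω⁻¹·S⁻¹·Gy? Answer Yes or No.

Yes

Left side:
  C = A·s = s·A (charge = current × time).
  So C⁻² = s⁻²·A⁻².
  F = C/V (capacitance = charge per voltage),
      = A·s/(kg·m²·s⁻³·A⁻¹) (substituting C and V),
      = kg⁻¹·m⁻²·s⁴·A².
  So F⁻² = kg²·m⁴·s⁻⁸·A⁻⁴.
  Gy = J/kg (absorbed dose = energy per mass),
      = m²·s⁻².
  Combining: C⁻²·F⁻²·Gy = (s⁻²·A⁻²) · (kg²·m⁴·s⁻⁸·A⁻⁴) · (m²·s⁻²) = kg²·m⁶·s⁻¹²·A⁻⁶.
Right side:
  F = C/V (capacitance = charge per voltage),
      = A·s/(kg·m²·s⁻³·A⁻¹) (substituting C and V),
      = kg⁻¹·m⁻²·s⁴·A².
  So F⁻² = kg²·m⁴·s⁻⁸·A⁻⁴.
  C = A·s = s·A (charge = current × time).
  So C⁻² = s⁻²·A⁻².
  Ω = V/A (resistance = voltage per current),
      = kg·m²·s⁻³·A⁻².
  So Ω⁻¹ = kg⁻¹·m⁻²·s³·A².
  S = 1/Ω (conductance is reciprocal resistance),
      = kg⁻¹·m⁻²·s³·A².
  So S⁻¹ = kg·m²·s⁻³·A⁻².
  Gy = J/kg (absorbed dose = energy per mass),
      = m²·s⁻².
  Combining: F⁻²·C⁻²·Ω⁻¹·S⁻¹·Gy = (kg²·m⁴·s⁻⁸·A⁻⁴) · (s⁻²·A⁻²) · (kg⁻¹·m⁻²·s³·A²) · (kg·m²·s⁻³·A⁻²) · (m²·s⁻²) = kg²·m⁶·s⁻¹²·A⁻⁶.
Both reduce to kg²·m⁶·s⁻¹²·A⁻⁶.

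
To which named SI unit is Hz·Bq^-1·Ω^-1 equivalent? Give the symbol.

S

Hz = 1/s = s⁻¹ (frequency is cycles per second).
Bq = 1/s = s⁻¹ (activity is decays per second).
So Bq⁻¹ = s.
Ω = V/A (resistance = voltage per current),
    = kg·m²·s⁻³·A⁻².
So Ω⁻¹ = kg⁻¹·m⁻²·s³·A².
Combining: Hz·Bq⁻¹·Ω⁻¹ = s⁻¹ · s · (kg⁻¹·m⁻²·s³·A²) = kg⁻¹·m⁻²·s³·A².
kg⁻¹·m⁻²·s³·A² is the base-SI form of the siemens.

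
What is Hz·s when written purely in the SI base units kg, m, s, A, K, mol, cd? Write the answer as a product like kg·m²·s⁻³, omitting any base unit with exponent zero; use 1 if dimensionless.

1

Hz = s⁻¹.
Combining: Hz·s = s⁻¹ · s = 1.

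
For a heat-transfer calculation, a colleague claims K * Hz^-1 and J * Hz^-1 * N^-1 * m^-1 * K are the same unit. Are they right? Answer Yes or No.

Left side:
  Hz = s⁻¹.
  So Hz⁻¹ = s.
  Combining: K·Hz⁻¹ = K · s = s·K.
Right side:
  J = N·m (work = force × distance),
      = kg·m²·s⁻².
  Hz = 1/s = s⁻¹ (frequency is cycles per second).
  So Hz⁻¹ = s.
  N = kg·m/s² = kg·m·s⁻² (force = mass × acceleration).
  So N⁻¹ = kg⁻¹·m⁻¹·s².
  Combining: J·Hz⁻¹·N⁻¹·m⁻¹·K = (kg·m²·s⁻²) · s · (kg⁻¹·m⁻¹·s²) · m⁻¹ · K = s·K.
Both reduce to s·K.

Yes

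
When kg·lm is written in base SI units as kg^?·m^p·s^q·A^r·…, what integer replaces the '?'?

1

lm = cd.
Combining: kg·lm = kg · cd = kg·cd.
The exponent of kg is 1.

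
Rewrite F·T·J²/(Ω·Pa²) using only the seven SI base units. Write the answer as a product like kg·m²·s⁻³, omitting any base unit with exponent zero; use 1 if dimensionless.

Ω = kg·m²·s⁻³·A⁻².
So Ω⁻¹ = kg⁻¹·m⁻²·s³·A².
F = kg⁻¹·m⁻²·s⁴·A².
T = kg·s⁻²·A⁻¹.
Pa = kg·m⁻¹·s⁻².
So Pa⁻² = kg⁻²·m²·s⁴.
J = kg·m²·s⁻².
So J² = kg²·m⁴·s⁻⁴.
Combining: Ω⁻¹·F·T·Pa⁻²·J² = (kg⁻¹·m⁻²·s³·A²) · (kg⁻¹·m⁻²·s⁴·A²) · (kg·s⁻²·A⁻¹) · (kg⁻²·m²·s⁴) · (kg²·m⁴·s⁻⁴) = kg⁻¹·m²·s⁵·A³.

kg⁻¹·m²·s⁵·A³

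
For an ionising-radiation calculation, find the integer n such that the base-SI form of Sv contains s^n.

Sv = J/kg (equivalent dose = energy per mass),
    = m²·s⁻².
The exponent of s is -2.

-2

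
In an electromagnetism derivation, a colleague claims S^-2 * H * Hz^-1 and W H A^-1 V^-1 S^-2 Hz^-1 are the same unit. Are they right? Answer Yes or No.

Yes

Left side:
  S = 1/Ω (conductance is reciprocal resistance),
      = kg⁻¹·m⁻²·s³·A².
  So S⁻² = kg²·m⁴·s⁻⁶·A⁻⁴.
  H = Wb/A (inductance = flux per current),
      = kg·m²·s⁻²·A⁻².
  Hz = 1/s = s⁻¹ (frequency is cycles per second).
  So Hz⁻¹ = s.
  Combining: S⁻²·H·Hz⁻¹ = (kg²·m⁴·s⁻⁶·A⁻⁴) · (kg·m²·s⁻²·A⁻²) · s = kg³·m⁶·s⁻⁷·A⁻⁶.
Right side:
  W = kg·m²·s⁻³.
  H = kg·m²·s⁻²·A⁻².
  V = kg·m²·s⁻³·A⁻¹.
  So V⁻¹ = kg⁻¹·m⁻²·s³·A.
  S = kg⁻¹·m⁻²·s³·A².
  So S⁻² = kg²·m⁴·s⁻⁶·A⁻⁴.
  Hz = s⁻¹.
  So Hz⁻¹ = s.
  Combining: W·H·A⁻¹·V⁻¹·S⁻²·Hz⁻¹ = (kg·m²·s⁻³) · (kg·m²·s⁻²·A⁻²) · A⁻¹ · (kg⁻¹·m⁻²·s³·A) · (kg²·m⁴·s⁻⁶·A⁻⁴) · s = kg³·m⁶·s⁻⁷·A⁻⁶.
Both reduce to kg³·m⁶·s⁻⁷·A⁻⁶.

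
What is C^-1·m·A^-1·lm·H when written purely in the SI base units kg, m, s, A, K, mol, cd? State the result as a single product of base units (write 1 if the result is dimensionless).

C = s·A.
So C⁻¹ = s⁻¹·A⁻¹.
lm = cd.
H = kg·m²·s⁻²·A⁻².
Combining: C⁻¹·m·A⁻¹·lm·H = (s⁻¹·A⁻¹) · m · A⁻¹ · cd · (kg·m²·s⁻²·A⁻²) = kg·m³·s⁻³·A⁻⁴·cd.

kg·m³·s⁻³·A⁻⁴·cd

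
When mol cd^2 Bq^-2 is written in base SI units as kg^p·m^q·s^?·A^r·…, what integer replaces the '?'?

Bq = s⁻¹.
So Bq⁻² = s².
Combining: mol·cd²·Bq⁻² = mol · cd² · s² = s²·mol·cd².
The exponent of s is 2.

2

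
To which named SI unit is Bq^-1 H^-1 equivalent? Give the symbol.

Bq = s⁻¹.
So Bq⁻¹ = s.
H = kg·m²·s⁻²·A⁻².
So H⁻¹ = kg⁻¹·m⁻²·s²·A².
Combining: Bq⁻¹·H⁻¹ = s · (kg⁻¹·m⁻²·s²·A²) = kg⁻¹·m⁻²·s³·A².
kg⁻¹·m⁻²·s³·A² is the base-SI form of the siemens.

S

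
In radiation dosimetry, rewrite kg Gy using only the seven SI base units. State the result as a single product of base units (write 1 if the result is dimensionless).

Gy = J/kg (absorbed dose = energy per mass),
    = m²·s⁻².
Combining: kg·Gy = kg · (m²·s⁻²) = kg·m²·s⁻².

kg·m²·s⁻²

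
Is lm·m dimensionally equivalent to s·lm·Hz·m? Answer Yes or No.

Left side:
  lm = cd.
  Combining: lm·m = cd · m = m·cd.
Right side:
  lm = cd.
  Hz = s⁻¹.
  Combining: s·lm·Hz·m = s · cd · s⁻¹ · m = m·cd.
Both reduce to m·cd.

Yes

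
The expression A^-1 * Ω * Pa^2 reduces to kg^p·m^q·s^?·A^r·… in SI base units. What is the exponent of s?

Ω = V/A (resistance = voltage per current),
    = kg·m²·s⁻³·A⁻².
Pa = N/m² (pressure = force per area),
    = kg·m⁻¹·s⁻².
So Pa² = kg²·m⁻²·s⁻⁴.
Combining: A⁻¹·Ω·Pa² = A⁻¹ · (kg·m²·s⁻³·A⁻²) · (kg²·m⁻²·s⁻⁴) = kg³·s⁻⁷·A⁻³.
The exponent of s is -7.

-7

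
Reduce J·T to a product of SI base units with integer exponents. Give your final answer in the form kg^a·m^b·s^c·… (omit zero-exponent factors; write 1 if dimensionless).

kg²·m²·s⁻⁴·A⁻¹

J = N·m (work = force × distance),
    = kg·m²·s⁻².
T = Wb/m² (flux density = flux per area),
    = kg·s⁻²·A⁻¹.
Combining: J·T = (kg·m²·s⁻²) · (kg·s⁻²·A⁻¹) = kg²·m²·s⁻⁴·A⁻¹.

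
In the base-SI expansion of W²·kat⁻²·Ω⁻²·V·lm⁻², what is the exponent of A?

3

W = J/s (power = energy per time),
    = kg·m²·s⁻³.
So W² = kg²·m⁴·s⁻⁶.
kat = mol/s = s⁻¹·mol (catalytic activity).
So kat⁻² = s²·mol⁻².
Ω = V/A (resistance = voltage per current),
    = kg·m²·s⁻³·A⁻².
So Ω⁻² = kg⁻²·m⁻⁴·s⁶·A⁴.
V = W/A (potential = power per current),
    = kg·m²·s⁻³·A⁻¹.
lm = cd·sr = cd (luminous flux; sr is dimensionless).
So lm⁻² = cd⁻².
Combining: W²·kat⁻²·Ω⁻²·V·lm⁻² = (kg²·m⁴·s⁻⁶) · (s²·mol⁻²) · (kg⁻²·m⁻⁴·s⁶·A⁴) · (kg·m²·s⁻³·A⁻¹) · cd⁻² = kg·m²·s⁻¹·A³·mol⁻²·cd⁻².
The exponent of A is 3.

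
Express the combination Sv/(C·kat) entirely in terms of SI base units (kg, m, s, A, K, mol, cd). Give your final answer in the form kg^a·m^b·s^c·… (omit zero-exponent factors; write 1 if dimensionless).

Sv = J/kg (equivalent dose = energy per mass),
    = m²·s⁻².
C = A·s = s·A (charge = current × time).
So C⁻¹ = s⁻¹·A⁻¹.
kat = mol/s = s⁻¹·mol (catalytic activity).
So kat⁻¹ = s·mol⁻¹.
Combining: Sv·C⁻¹·kat⁻¹ = (m²·s⁻²) · (s⁻¹·A⁻¹) · (s·mol⁻¹) = m²·s⁻²·A⁻¹·mol⁻¹.

m²·s⁻²·A⁻¹·mol⁻¹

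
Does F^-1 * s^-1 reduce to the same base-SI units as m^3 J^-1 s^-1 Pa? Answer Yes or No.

No

Left side:
  F = C/V (capacitance = charge per voltage),
      = A·s/(kg·m²·s⁻³·A⁻¹) (substituting C and V),
      = kg⁻¹·m⁻²·s⁴·A².
  So F⁻¹ = kg·m²·s⁻⁴·A⁻².
  Combining: F⁻¹·s⁻¹ = (kg·m²·s⁻⁴·A⁻²) · s⁻¹ = kg·m²·s⁻⁵·A⁻².
Right side:
  J = N·m (work = force × distance),
      = kg·m²·s⁻².
  So J⁻¹ = kg⁻¹·m⁻²·s².
  Pa = N/m² (pressure = force per area),
      = kg·m⁻¹·s⁻².
  Combining: m³·J⁻¹·s⁻¹·Pa = m³ · (kg⁻¹·m⁻²·s²) · s⁻¹ · (kg·m⁻¹·s⁻²) = s⁻¹.
Left is kg·m²·s⁻⁵·A⁻²; right is s⁻¹ — different.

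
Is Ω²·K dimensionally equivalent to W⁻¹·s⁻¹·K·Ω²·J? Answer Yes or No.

Left side:
  Ω = V/A (resistance = voltage per current),
      = kg·m²·s⁻³·A⁻².
  So Ω² = kg²·m⁴·s⁻⁶·A⁻⁴.
  Combining: Ω²·K = (kg²·m⁴·s⁻⁶·A⁻⁴) · K = kg²·m⁴·s⁻⁶·A⁻⁴·K.
Right side:
  W = kg·m²·s⁻³.
  So W⁻¹ = kg⁻¹·m⁻²·s³.
  Ω = kg·m²·s⁻³·A⁻².
  So Ω² = kg²·m⁴·s⁻⁶·A⁻⁴.
  J = kg·m²·s⁻².
  Combining: W⁻¹·s⁻¹·K·Ω²·J = (kg⁻¹·m⁻²·s³) · s⁻¹ · K · (kg²·m⁴·s⁻⁶·A⁻⁴) · (kg·m²·s⁻²) = kg²·m⁴·s⁻⁶·A⁻⁴·K.
Both reduce to kg²·m⁴·s⁻⁶·A⁻⁴·K.

Yes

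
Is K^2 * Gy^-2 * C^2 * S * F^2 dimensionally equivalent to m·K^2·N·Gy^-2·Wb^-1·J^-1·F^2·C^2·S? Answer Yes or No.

Left side:
  Gy = m²·s⁻².
  So Gy⁻² = m⁻⁴·s⁴.
  C = s·A.
  So C² = s²·A².
  S = kg⁻¹·m⁻²·s³·A².
  F = kg⁻¹·m⁻²·s⁴·A².
  So F² = kg⁻²·m⁻⁴·s⁸·A⁴.
  Combining: K²·Gy⁻²·C²·S·F² = K² · (m⁻⁴·s⁴) · (s²·A²) · (kg⁻¹·m⁻²·s³·A²) · (kg⁻²·m⁻⁴·s⁸·A⁴) = kg⁻³·m⁻¹⁰·s¹⁷·A⁸·K².
Right side:
  N = kg·m/s² = kg·m·s⁻² (force = mass × acceleration).
  Gy = J/kg (absorbed dose = energy per mass),
      = m²·s⁻².
  So Gy⁻² = m⁻⁴·s⁴.
  Wb = V·s (flux: a volt is a weber per second),
      = kg·m²·s⁻²·A⁻¹.
  So Wb⁻¹ = kg⁻¹·m⁻²·s²·A.
  J = N·m (work = force × distance),
      = kg·m²·s⁻².
  So J⁻¹ = kg⁻¹·m⁻²·s².
  F = C/V (capacitance = charge per voltage),
      = A·s/(kg·m²·s⁻³·A⁻¹) (substituting C and V),
      = kg⁻¹·m⁻²·s⁴·A².
  So F² = kg⁻²·m⁻⁴·s⁸·A⁴.
  C = A·s = s·A (charge = current × time).
  So C² = s²·A².
  S = 1/Ω (conductance is reciprocal resistance),
      = kg⁻¹·m⁻²·s³·A².
  Combining: m·K²·N·Gy⁻²·Wb⁻¹·J⁻¹·F²·C²·S = m · K² · (kg·m·s⁻²) · (m⁻⁴·s⁴) · (kg⁻¹·m⁻²·s²·A) · (kg⁻¹·m⁻²·s²) · (kg⁻²·m⁻⁴·s⁸·A⁴) · (s²·A²) · (kg⁻¹·m⁻²·s³·A²) = kg⁻⁴·m⁻¹²·s¹⁹·A⁹·K².
Left is kg⁻³·m⁻¹⁰·s¹⁷·A⁸·K²; right is kg⁻⁴·m⁻¹²·s¹⁹·A⁹·K² — different.

No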